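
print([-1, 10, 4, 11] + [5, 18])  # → [-1, 10, 4, 11, 5, 18]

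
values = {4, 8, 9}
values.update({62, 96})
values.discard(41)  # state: {4, 8, 9, 62, 96}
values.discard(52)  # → {4, 8, 9, 62, 96}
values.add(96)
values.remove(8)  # {4, 9, 62, 96}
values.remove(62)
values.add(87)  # {4, 9, 87, 96}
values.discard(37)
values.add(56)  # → {4, 9, 56, 87, 96}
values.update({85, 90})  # {4, 9, 56, 85, 87, 90, 96}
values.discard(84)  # {4, 9, 56, 85, 87, 90, 96}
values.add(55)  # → {4, 9, 55, 56, 85, 87, 90, 96}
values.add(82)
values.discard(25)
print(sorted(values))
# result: [4, 9, 55, 56, 82, 85, 87, 90, 96]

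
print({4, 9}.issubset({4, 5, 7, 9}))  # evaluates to True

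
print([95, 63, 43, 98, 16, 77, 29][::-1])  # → [29, 77, 16, 98, 43, 63, 95]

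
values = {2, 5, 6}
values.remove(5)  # {2, 6}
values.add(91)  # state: {2, 6, 91}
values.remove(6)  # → {2, 91}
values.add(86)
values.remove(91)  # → {2, 86}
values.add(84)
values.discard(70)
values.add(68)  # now {2, 68, 84, 86}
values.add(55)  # {2, 55, 68, 84, 86}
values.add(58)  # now {2, 55, 58, 68, 84, 86}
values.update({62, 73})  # {2, 55, 58, 62, 68, 73, 84, 86}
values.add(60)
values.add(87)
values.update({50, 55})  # {2, 50, 55, 58, 60, 62, 68, 73, 84, 86, 87}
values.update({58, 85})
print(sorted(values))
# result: [2, 50, 55, 58, 60, 62, 68, 73, 84, 85, 86, 87]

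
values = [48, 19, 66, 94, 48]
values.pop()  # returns 48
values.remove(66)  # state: [48, 19, 94]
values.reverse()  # [94, 19, 48]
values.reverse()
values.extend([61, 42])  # [48, 19, 94, 61, 42]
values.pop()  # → 42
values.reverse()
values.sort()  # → [19, 48, 61, 94]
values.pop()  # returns 94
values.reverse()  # [61, 48, 19]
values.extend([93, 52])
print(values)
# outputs [61, 48, 19, 93, 52]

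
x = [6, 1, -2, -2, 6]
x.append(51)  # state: [6, 1, -2, -2, 6, 51]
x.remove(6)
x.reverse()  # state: [51, 6, -2, -2, 1]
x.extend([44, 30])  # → [51, 6, -2, -2, 1, 44, 30]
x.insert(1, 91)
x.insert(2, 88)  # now [51, 91, 88, 6, -2, -2, 1, 44, 30]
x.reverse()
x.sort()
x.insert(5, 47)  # [-2, -2, 1, 6, 30, 47, 44, 51, 88, 91]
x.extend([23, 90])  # [-2, -2, 1, 6, 30, 47, 44, 51, 88, 91, 23, 90]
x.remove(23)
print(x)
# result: [-2, -2, 1, 6, 30, 47, 44, 51, 88, 91, 90]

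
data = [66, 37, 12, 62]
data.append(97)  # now [66, 37, 12, 62, 97]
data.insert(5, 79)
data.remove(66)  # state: [37, 12, 62, 97, 79]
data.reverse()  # [79, 97, 62, 12, 37]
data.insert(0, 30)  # [30, 79, 97, 62, 12, 37]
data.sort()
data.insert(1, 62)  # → [12, 62, 30, 37, 62, 79, 97]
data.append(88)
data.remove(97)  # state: [12, 62, 30, 37, 62, 79, 88]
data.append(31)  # [12, 62, 30, 37, 62, 79, 88, 31]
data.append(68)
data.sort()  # [12, 30, 31, 37, 62, 62, 68, 79, 88]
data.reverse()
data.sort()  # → [12, 30, 31, 37, 62, 62, 68, 79, 88]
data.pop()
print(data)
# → [12, 30, 31, 37, 62, 62, 68, 79]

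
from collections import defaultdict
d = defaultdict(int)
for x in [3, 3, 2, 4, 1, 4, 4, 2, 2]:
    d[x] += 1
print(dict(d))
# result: {3: 2, 2: 3, 4: 3, 1: 1}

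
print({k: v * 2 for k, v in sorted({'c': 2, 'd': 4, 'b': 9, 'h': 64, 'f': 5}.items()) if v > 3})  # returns {'b': 18, 'd': 8, 'f': 10, 'h': 128}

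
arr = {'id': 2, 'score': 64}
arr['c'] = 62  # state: {'id': 2, 'score': 64, 'c': 62}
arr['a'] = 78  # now {'id': 2, 'score': 64, 'c': 62, 'a': 78}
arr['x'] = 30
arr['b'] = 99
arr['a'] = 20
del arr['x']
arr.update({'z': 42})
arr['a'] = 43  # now {'id': 2, 'score': 64, 'c': 62, 'a': 43, 'b': 99, 'z': 42}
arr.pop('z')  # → 42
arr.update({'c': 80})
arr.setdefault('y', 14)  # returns 14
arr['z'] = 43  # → {'id': 2, 'score': 64, 'c': 80, 'a': 43, 'b': 99, 'y': 14, 'z': 43}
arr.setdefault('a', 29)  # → 43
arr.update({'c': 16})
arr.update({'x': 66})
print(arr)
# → {'id': 2, 'score': 64, 'c': 16, 'a': 43, 'b': 99, 'y': 14, 'z': 43, 'x': 66}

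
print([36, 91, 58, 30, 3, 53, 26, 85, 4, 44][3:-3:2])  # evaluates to [30, 53]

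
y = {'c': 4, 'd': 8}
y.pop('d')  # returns 8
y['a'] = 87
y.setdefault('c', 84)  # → 4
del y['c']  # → {'a': 87}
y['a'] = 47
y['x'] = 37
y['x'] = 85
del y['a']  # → {'x': 85}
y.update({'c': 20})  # {'x': 85, 'c': 20}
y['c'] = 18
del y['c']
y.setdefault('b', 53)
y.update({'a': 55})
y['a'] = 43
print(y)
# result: {'x': 85, 'b': 53, 'a': 43}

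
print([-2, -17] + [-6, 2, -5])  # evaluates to [-2, -17, -6, 2, -5]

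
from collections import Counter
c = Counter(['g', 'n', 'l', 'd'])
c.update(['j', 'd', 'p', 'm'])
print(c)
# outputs Counter({'d': 2, 'g': 1, 'n': 1, 'l': 1, 'j': 1, 'p': 1, 'm': 1})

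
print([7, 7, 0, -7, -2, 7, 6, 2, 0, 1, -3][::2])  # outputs [7, 0, -2, 6, 0, -3]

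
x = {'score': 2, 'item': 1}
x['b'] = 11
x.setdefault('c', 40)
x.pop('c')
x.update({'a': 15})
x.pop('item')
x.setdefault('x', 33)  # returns 33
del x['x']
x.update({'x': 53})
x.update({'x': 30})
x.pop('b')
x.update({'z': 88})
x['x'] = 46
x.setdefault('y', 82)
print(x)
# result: {'score': 2, 'a': 15, 'x': 46, 'z': 88, 'y': 82}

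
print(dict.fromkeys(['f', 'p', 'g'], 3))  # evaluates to {'f': 3, 'p': 3, 'g': 3}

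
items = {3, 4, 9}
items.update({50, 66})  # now {3, 4, 9, 50, 66}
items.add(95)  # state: {3, 4, 9, 50, 66, 95}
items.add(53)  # {3, 4, 9, 50, 53, 66, 95}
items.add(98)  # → {3, 4, 9, 50, 53, 66, 95, 98}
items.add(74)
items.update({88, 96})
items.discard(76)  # {3, 4, 9, 50, 53, 66, 74, 88, 95, 96, 98}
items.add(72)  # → {3, 4, 9, 50, 53, 66, 72, 74, 88, 95, 96, 98}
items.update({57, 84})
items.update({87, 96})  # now {3, 4, 9, 50, 53, 57, 66, 72, 74, 84, 87, 88, 95, 96, 98}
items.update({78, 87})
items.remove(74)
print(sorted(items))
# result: [3, 4, 9, 50, 53, 57, 66, 72, 78, 84, 87, 88, 95, 96, 98]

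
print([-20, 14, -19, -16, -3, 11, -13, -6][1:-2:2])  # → [14, -16, 11]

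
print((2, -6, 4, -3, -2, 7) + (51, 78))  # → (2, -6, 4, -3, -2, 7, 51, 78)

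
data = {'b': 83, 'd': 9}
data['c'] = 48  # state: {'b': 83, 'd': 9, 'c': 48}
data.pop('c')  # 48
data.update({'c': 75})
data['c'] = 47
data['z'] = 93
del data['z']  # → {'b': 83, 'd': 9, 'c': 47}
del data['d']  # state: {'b': 83, 'c': 47}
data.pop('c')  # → 47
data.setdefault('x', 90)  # 90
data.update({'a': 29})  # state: {'b': 83, 'x': 90, 'a': 29}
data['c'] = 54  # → {'b': 83, 'x': 90, 'a': 29, 'c': 54}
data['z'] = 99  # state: {'b': 83, 'x': 90, 'a': 29, 'c': 54, 'z': 99}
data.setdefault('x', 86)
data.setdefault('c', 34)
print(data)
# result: {'b': 83, 'x': 90, 'a': 29, 'c': 54, 'z': 99}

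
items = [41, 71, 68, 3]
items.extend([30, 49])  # [41, 71, 68, 3, 30, 49]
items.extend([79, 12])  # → [41, 71, 68, 3, 30, 49, 79, 12]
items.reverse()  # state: [12, 79, 49, 30, 3, 68, 71, 41]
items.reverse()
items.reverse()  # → [12, 79, 49, 30, 3, 68, 71, 41]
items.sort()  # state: [3, 12, 30, 41, 49, 68, 71, 79]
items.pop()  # 79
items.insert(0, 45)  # [45, 3, 12, 30, 41, 49, 68, 71]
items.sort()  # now [3, 12, 30, 41, 45, 49, 68, 71]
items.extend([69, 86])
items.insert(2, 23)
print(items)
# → [3, 12, 23, 30, 41, 45, 49, 68, 71, 69, 86]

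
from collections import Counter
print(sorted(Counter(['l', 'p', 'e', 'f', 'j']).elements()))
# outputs ['e', 'f', 'j', 'l', 'p']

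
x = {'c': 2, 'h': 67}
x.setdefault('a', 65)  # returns 65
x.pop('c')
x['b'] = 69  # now {'h': 67, 'a': 65, 'b': 69}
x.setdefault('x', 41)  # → 41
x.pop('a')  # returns 65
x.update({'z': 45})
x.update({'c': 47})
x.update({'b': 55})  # {'h': 67, 'b': 55, 'x': 41, 'z': 45, 'c': 47}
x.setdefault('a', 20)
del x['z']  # {'h': 67, 'b': 55, 'x': 41, 'c': 47, 'a': 20}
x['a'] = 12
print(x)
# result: {'h': 67, 'b': 55, 'x': 41, 'c': 47, 'a': 12}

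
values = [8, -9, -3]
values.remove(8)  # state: [-9, -3]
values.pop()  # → -3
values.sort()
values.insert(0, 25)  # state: [25, -9]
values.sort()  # [-9, 25]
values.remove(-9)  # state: [25]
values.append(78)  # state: [25, 78]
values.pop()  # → 78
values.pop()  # 25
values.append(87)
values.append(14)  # [87, 14]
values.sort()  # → [14, 87]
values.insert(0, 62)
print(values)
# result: [62, 14, 87]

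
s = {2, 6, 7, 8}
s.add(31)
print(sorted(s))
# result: [2, 6, 7, 8, 31]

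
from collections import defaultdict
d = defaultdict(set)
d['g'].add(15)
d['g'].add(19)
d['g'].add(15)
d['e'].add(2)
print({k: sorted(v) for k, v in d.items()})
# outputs {'g': [15, 19], 'e': [2]}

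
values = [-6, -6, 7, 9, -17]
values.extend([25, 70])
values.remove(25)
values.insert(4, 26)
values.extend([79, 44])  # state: [-6, -6, 7, 9, 26, -17, 70, 79, 44]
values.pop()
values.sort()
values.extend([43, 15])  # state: [-17, -6, -6, 7, 9, 26, 70, 79, 43, 15]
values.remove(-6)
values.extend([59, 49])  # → [-17, -6, 7, 9, 26, 70, 79, 43, 15, 59, 49]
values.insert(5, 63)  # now [-17, -6, 7, 9, 26, 63, 70, 79, 43, 15, 59, 49]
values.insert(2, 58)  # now [-17, -6, 58, 7, 9, 26, 63, 70, 79, 43, 15, 59, 49]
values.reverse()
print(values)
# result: [49, 59, 15, 43, 79, 70, 63, 26, 9, 7, 58, -6, -17]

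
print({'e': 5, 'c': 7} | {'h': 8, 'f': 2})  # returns {'e': 5, 'c': 7, 'h': 8, 'f': 2}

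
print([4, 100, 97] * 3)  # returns [4, 100, 97, 4, 100, 97, 4, 100, 97]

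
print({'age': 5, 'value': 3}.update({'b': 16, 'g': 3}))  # None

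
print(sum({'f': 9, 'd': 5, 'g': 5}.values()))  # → 19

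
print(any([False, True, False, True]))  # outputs True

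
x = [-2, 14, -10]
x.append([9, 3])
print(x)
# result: [-2, 14, -10, [9, 3]]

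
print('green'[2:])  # een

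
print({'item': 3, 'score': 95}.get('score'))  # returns 95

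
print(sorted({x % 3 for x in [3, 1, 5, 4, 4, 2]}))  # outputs [0, 1, 2]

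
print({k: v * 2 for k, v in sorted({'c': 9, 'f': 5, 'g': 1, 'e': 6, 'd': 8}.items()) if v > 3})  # {'c': 18, 'd': 16, 'e': 12, 'f': 10}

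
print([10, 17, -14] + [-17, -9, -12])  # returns [10, 17, -14, -17, -9, -12]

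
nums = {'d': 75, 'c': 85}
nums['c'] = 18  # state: {'d': 75, 'c': 18}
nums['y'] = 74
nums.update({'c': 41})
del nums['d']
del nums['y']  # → {'c': 41}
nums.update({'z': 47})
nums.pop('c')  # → 41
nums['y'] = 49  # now {'z': 47, 'y': 49}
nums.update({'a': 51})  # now {'z': 47, 'y': 49, 'a': 51}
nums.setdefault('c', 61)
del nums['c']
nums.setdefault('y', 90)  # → 49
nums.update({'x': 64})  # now {'z': 47, 'y': 49, 'a': 51, 'x': 64}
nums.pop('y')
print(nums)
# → {'z': 47, 'a': 51, 'x': 64}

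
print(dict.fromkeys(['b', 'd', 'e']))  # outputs {'b': None, 'd': None, 'e': None}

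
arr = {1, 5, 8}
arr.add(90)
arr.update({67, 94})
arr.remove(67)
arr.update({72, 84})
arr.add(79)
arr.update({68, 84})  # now {1, 5, 8, 68, 72, 79, 84, 90, 94}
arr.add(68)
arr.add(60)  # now {1, 5, 8, 60, 68, 72, 79, 84, 90, 94}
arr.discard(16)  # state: {1, 5, 8, 60, 68, 72, 79, 84, 90, 94}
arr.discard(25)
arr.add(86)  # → {1, 5, 8, 60, 68, 72, 79, 84, 86, 90, 94}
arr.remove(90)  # {1, 5, 8, 60, 68, 72, 79, 84, 86, 94}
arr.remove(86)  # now {1, 5, 8, 60, 68, 72, 79, 84, 94}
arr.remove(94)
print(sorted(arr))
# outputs [1, 5, 8, 60, 68, 72, 79, 84]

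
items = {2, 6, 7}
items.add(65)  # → {2, 6, 7, 65}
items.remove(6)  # {2, 7, 65}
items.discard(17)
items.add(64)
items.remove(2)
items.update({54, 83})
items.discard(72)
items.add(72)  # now {7, 54, 64, 65, 72, 83}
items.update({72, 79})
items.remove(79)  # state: {7, 54, 64, 65, 72, 83}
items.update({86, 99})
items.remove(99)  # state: {7, 54, 64, 65, 72, 83, 86}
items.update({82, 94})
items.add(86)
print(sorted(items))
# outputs [7, 54, 64, 65, 72, 82, 83, 86, 94]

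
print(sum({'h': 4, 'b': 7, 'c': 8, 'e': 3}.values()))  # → 22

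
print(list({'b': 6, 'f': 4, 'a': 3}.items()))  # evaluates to [('b', 6), ('f', 4), ('a', 3)]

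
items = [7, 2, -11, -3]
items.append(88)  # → [7, 2, -11, -3, 88]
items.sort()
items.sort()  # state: [-11, -3, 2, 7, 88]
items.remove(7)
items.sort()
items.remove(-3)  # [-11, 2, 88]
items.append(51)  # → [-11, 2, 88, 51]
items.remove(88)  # [-11, 2, 51]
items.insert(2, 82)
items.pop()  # 51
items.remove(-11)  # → [2, 82]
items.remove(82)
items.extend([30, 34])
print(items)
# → [2, 30, 34]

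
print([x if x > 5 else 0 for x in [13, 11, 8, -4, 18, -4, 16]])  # [13, 11, 8, 0, 18, 0, 16]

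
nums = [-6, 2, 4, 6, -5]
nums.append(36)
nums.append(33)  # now [-6, 2, 4, 6, -5, 36, 33]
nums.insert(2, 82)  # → [-6, 2, 82, 4, 6, -5, 36, 33]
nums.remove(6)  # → [-6, 2, 82, 4, -5, 36, 33]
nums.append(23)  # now [-6, 2, 82, 4, -5, 36, 33, 23]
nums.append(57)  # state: [-6, 2, 82, 4, -5, 36, 33, 23, 57]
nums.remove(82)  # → [-6, 2, 4, -5, 36, 33, 23, 57]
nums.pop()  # 57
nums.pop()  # 23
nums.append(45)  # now [-6, 2, 4, -5, 36, 33, 45]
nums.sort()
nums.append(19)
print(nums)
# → [-6, -5, 2, 4, 33, 36, 45, 19]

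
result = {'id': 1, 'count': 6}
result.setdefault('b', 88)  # 88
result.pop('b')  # 88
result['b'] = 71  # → {'id': 1, 'count': 6, 'b': 71}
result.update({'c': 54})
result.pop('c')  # 54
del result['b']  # {'id': 1, 'count': 6}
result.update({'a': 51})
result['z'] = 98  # {'id': 1, 'count': 6, 'a': 51, 'z': 98}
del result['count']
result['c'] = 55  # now {'id': 1, 'a': 51, 'z': 98, 'c': 55}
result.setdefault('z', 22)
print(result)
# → {'id': 1, 'a': 51, 'z': 98, 'c': 55}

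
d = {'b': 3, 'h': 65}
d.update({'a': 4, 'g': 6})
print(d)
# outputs {'b': 3, 'h': 65, 'a': 4, 'g': 6}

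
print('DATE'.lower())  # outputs date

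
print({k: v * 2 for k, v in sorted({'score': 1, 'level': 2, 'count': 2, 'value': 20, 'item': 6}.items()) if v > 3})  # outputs {'item': 12, 'value': 40}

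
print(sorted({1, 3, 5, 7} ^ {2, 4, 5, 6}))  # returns [1, 2, 3, 4, 6, 7]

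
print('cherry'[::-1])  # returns yrrehc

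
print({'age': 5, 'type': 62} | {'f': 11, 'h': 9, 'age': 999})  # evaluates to {'age': 999, 'type': 62, 'f': 11, 'h': 9}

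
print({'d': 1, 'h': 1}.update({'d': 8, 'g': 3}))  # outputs None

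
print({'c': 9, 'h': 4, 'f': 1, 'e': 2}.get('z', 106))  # 106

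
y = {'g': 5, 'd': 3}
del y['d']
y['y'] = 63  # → {'g': 5, 'y': 63}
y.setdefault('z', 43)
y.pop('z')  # 43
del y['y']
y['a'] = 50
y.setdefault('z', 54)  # 54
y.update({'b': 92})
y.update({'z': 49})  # {'g': 5, 'a': 50, 'z': 49, 'b': 92}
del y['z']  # {'g': 5, 'a': 50, 'b': 92}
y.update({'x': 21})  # {'g': 5, 'a': 50, 'b': 92, 'x': 21}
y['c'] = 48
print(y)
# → {'g': 5, 'a': 50, 'b': 92, 'x': 21, 'c': 48}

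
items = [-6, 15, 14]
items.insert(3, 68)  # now [-6, 15, 14, 68]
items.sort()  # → [-6, 14, 15, 68]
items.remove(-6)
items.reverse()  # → [68, 15, 14]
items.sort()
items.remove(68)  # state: [14, 15]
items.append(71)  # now [14, 15, 71]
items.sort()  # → [14, 15, 71]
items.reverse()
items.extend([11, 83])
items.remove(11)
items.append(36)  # [71, 15, 14, 83, 36]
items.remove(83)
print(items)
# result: [71, 15, 14, 36]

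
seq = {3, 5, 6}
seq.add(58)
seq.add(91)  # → {3, 5, 6, 58, 91}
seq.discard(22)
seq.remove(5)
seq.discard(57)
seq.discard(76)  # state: {3, 6, 58, 91}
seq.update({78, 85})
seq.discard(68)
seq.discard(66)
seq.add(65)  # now {3, 6, 58, 65, 78, 85, 91}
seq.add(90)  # {3, 6, 58, 65, 78, 85, 90, 91}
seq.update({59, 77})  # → {3, 6, 58, 59, 65, 77, 78, 85, 90, 91}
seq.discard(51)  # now {3, 6, 58, 59, 65, 77, 78, 85, 90, 91}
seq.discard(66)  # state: {3, 6, 58, 59, 65, 77, 78, 85, 90, 91}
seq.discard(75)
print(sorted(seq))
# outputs [3, 6, 58, 59, 65, 77, 78, 85, 90, 91]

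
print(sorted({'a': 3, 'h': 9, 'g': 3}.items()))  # [('a', 3), ('g', 3), ('h', 9)]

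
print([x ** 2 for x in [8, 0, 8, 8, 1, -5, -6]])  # [64, 0, 64, 64, 1, 25, 36]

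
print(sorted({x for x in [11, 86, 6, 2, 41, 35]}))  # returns [2, 6, 11, 35, 41, 86]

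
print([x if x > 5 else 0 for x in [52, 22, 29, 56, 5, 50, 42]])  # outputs [52, 22, 29, 56, 0, 50, 42]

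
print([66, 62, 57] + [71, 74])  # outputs [66, 62, 57, 71, 74]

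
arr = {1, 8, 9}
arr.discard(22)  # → {1, 8, 9}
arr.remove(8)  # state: {1, 9}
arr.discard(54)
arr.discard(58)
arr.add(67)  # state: {1, 9, 67}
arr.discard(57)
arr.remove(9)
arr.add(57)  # {1, 57, 67}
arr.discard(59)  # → {1, 57, 67}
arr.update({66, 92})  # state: {1, 57, 66, 67, 92}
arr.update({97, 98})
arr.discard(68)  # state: {1, 57, 66, 67, 92, 97, 98}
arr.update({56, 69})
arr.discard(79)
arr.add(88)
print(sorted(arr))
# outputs [1, 56, 57, 66, 67, 69, 88, 92, 97, 98]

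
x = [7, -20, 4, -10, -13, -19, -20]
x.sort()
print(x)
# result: [-20, -20, -19, -13, -10, 4, 7]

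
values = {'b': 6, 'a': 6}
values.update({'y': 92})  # {'b': 6, 'a': 6, 'y': 92}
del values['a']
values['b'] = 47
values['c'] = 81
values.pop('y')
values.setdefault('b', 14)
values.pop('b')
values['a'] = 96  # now {'c': 81, 'a': 96}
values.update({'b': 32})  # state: {'c': 81, 'a': 96, 'b': 32}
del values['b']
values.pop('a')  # 96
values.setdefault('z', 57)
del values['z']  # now {'c': 81}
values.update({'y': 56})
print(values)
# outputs {'c': 81, 'y': 56}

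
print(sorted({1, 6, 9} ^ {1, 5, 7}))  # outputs [5, 6, 7, 9]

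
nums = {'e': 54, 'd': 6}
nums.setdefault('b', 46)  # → 46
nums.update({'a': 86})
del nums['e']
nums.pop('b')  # 46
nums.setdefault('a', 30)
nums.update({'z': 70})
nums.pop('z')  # 70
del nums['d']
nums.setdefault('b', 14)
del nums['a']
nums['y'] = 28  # {'b': 14, 'y': 28}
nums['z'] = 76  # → {'b': 14, 'y': 28, 'z': 76}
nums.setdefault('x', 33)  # 33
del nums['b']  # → {'y': 28, 'z': 76, 'x': 33}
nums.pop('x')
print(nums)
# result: {'y': 28, 'z': 76}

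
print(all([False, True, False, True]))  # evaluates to False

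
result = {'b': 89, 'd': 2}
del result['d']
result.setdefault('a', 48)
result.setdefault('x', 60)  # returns 60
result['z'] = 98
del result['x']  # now {'b': 89, 'a': 48, 'z': 98}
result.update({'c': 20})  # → {'b': 89, 'a': 48, 'z': 98, 'c': 20}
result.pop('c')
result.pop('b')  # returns 89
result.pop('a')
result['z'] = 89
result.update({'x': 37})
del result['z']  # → {'x': 37}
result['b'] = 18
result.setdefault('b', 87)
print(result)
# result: {'x': 37, 'b': 18}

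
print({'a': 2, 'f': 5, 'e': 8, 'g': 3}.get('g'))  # 3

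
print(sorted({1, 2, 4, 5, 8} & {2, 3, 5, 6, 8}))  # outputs [2, 5, 8]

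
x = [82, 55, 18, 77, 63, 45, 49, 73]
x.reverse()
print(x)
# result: [73, 49, 45, 63, 77, 18, 55, 82]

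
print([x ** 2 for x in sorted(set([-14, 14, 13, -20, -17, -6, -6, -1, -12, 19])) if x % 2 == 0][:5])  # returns [400, 196, 144, 36, 196]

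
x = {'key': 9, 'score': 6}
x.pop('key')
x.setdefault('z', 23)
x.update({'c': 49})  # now {'score': 6, 'z': 23, 'c': 49}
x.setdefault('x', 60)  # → 60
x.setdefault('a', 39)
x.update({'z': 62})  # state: {'score': 6, 'z': 62, 'c': 49, 'x': 60, 'a': 39}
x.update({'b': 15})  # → {'score': 6, 'z': 62, 'c': 49, 'x': 60, 'a': 39, 'b': 15}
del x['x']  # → {'score': 6, 'z': 62, 'c': 49, 'a': 39, 'b': 15}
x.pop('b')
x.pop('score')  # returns 6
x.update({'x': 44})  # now {'z': 62, 'c': 49, 'a': 39, 'x': 44}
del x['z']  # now {'c': 49, 'a': 39, 'x': 44}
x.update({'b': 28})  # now {'c': 49, 'a': 39, 'x': 44, 'b': 28}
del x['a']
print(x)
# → {'c': 49, 'x': 44, 'b': 28}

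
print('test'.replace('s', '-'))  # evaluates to te-t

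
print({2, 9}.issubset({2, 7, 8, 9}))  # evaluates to True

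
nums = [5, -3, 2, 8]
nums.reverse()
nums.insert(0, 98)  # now [98, 8, 2, -3, 5]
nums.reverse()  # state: [5, -3, 2, 8, 98]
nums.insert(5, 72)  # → [5, -3, 2, 8, 98, 72]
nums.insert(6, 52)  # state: [5, -3, 2, 8, 98, 72, 52]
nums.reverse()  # [52, 72, 98, 8, 2, -3, 5]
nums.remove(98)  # [52, 72, 8, 2, -3, 5]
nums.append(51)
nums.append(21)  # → [52, 72, 8, 2, -3, 5, 51, 21]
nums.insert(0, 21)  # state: [21, 52, 72, 8, 2, -3, 5, 51, 21]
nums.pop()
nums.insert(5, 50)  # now [21, 52, 72, 8, 2, 50, -3, 5, 51]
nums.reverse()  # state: [51, 5, -3, 50, 2, 8, 72, 52, 21]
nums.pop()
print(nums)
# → [51, 5, -3, 50, 2, 8, 72, 52]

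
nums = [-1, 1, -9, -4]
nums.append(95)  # [-1, 1, -9, -4, 95]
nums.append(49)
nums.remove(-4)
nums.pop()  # 49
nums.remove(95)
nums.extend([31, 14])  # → [-1, 1, -9, 31, 14]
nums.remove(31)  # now [-1, 1, -9, 14]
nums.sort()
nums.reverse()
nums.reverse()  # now [-9, -1, 1, 14]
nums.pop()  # 14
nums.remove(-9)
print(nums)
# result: [-1, 1]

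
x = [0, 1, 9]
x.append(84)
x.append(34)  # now [0, 1, 9, 84, 34]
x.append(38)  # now [0, 1, 9, 84, 34, 38]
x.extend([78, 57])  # [0, 1, 9, 84, 34, 38, 78, 57]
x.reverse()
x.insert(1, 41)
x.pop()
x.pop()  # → 1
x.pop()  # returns 9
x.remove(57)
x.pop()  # 84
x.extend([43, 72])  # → [41, 78, 38, 34, 43, 72]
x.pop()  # 72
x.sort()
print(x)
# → [34, 38, 41, 43, 78]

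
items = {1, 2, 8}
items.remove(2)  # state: {1, 8}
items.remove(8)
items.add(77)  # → {1, 77}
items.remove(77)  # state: {1}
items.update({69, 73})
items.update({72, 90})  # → {1, 69, 72, 73, 90}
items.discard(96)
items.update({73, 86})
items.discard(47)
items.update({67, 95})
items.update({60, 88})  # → {1, 60, 67, 69, 72, 73, 86, 88, 90, 95}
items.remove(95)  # {1, 60, 67, 69, 72, 73, 86, 88, 90}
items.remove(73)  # {1, 60, 67, 69, 72, 86, 88, 90}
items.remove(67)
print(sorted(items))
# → [1, 60, 69, 72, 86, 88, 90]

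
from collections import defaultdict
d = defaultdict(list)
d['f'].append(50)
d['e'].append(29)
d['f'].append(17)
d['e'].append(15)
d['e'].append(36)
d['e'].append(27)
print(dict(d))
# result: {'f': [50, 17], 'e': [29, 15, 36, 27]}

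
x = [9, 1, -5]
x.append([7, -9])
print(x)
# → [9, 1, -5, [7, -9]]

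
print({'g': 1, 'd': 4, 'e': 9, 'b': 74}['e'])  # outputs 9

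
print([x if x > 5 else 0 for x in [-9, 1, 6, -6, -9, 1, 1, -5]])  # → [0, 0, 6, 0, 0, 0, 0, 0]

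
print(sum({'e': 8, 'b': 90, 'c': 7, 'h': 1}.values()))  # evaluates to 106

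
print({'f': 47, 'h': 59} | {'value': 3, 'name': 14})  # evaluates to {'f': 47, 'h': 59, 'value': 3, 'name': 14}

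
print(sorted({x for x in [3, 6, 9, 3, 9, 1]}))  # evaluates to [1, 3, 6, 9]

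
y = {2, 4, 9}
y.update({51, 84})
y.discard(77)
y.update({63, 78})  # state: {2, 4, 9, 51, 63, 78, 84}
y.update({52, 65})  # {2, 4, 9, 51, 52, 63, 65, 78, 84}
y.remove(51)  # {2, 4, 9, 52, 63, 65, 78, 84}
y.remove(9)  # {2, 4, 52, 63, 65, 78, 84}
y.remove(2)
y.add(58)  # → {4, 52, 58, 63, 65, 78, 84}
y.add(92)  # {4, 52, 58, 63, 65, 78, 84, 92}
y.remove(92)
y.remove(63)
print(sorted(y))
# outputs [4, 52, 58, 65, 78, 84]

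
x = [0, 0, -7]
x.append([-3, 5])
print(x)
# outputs [0, 0, -7, [-3, 5]]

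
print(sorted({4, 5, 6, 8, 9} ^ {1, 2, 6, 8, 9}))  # [1, 2, 4, 5]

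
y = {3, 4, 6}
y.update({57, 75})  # {3, 4, 6, 57, 75}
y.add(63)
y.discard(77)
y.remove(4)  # {3, 6, 57, 63, 75}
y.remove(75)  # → {3, 6, 57, 63}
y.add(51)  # {3, 6, 51, 57, 63}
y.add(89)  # {3, 6, 51, 57, 63, 89}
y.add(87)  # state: {3, 6, 51, 57, 63, 87, 89}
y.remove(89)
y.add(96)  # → {3, 6, 51, 57, 63, 87, 96}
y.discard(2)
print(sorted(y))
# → [3, 6, 51, 57, 63, 87, 96]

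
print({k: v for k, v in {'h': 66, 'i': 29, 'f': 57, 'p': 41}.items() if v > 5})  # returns {'h': 66, 'i': 29, 'f': 57, 'p': 41}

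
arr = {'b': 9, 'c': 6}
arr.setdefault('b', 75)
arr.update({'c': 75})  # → {'b': 9, 'c': 75}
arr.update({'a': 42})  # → {'b': 9, 'c': 75, 'a': 42}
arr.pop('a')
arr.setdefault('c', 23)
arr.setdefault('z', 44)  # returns 44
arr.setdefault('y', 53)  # 53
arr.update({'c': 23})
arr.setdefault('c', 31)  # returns 23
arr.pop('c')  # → 23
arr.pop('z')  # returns 44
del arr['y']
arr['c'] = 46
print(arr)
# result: {'b': 9, 'c': 46}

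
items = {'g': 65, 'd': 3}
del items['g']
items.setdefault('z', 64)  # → 64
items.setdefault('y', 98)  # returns 98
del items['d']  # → {'z': 64, 'y': 98}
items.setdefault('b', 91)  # 91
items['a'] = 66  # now {'z': 64, 'y': 98, 'b': 91, 'a': 66}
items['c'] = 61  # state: {'z': 64, 'y': 98, 'b': 91, 'a': 66, 'c': 61}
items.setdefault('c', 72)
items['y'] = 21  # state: {'z': 64, 'y': 21, 'b': 91, 'a': 66, 'c': 61}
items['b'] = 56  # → {'z': 64, 'y': 21, 'b': 56, 'a': 66, 'c': 61}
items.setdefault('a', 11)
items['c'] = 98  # {'z': 64, 'y': 21, 'b': 56, 'a': 66, 'c': 98}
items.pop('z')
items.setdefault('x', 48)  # 48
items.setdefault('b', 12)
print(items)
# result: {'y': 21, 'b': 56, 'a': 66, 'c': 98, 'x': 48}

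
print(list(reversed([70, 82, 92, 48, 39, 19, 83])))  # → [83, 19, 39, 48, 92, 82, 70]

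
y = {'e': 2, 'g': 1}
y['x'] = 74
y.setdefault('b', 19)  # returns 19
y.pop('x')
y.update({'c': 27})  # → {'e': 2, 'g': 1, 'b': 19, 'c': 27}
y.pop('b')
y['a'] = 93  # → {'e': 2, 'g': 1, 'c': 27, 'a': 93}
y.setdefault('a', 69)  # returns 93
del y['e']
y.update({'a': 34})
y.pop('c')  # 27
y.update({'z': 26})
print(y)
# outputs {'g': 1, 'a': 34, 'z': 26}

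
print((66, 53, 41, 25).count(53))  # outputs 1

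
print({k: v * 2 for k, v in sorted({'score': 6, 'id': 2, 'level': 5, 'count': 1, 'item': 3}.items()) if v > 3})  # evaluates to {'level': 10, 'score': 12}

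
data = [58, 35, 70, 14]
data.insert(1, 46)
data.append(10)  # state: [58, 46, 35, 70, 14, 10]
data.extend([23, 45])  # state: [58, 46, 35, 70, 14, 10, 23, 45]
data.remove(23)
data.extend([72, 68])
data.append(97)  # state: [58, 46, 35, 70, 14, 10, 45, 72, 68, 97]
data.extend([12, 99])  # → [58, 46, 35, 70, 14, 10, 45, 72, 68, 97, 12, 99]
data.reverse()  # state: [99, 12, 97, 68, 72, 45, 10, 14, 70, 35, 46, 58]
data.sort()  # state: [10, 12, 14, 35, 45, 46, 58, 68, 70, 72, 97, 99]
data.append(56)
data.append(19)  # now [10, 12, 14, 35, 45, 46, 58, 68, 70, 72, 97, 99, 56, 19]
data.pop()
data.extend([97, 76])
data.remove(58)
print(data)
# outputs [10, 12, 14, 35, 45, 46, 68, 70, 72, 97, 99, 56, 97, 76]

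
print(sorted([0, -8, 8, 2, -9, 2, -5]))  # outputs [-9, -8, -5, 0, 2, 2, 8]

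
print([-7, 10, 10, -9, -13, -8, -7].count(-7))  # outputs 2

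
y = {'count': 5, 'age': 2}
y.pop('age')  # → 2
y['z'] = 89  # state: {'count': 5, 'z': 89}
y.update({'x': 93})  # {'count': 5, 'z': 89, 'x': 93}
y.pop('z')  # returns 89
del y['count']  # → {'x': 93}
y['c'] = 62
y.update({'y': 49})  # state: {'x': 93, 'c': 62, 'y': 49}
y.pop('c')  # 62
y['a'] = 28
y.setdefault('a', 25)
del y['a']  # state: {'x': 93, 'y': 49}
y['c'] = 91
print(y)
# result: {'x': 93, 'y': 49, 'c': 91}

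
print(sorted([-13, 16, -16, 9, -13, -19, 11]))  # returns [-19, -16, -13, -13, 9, 11, 16]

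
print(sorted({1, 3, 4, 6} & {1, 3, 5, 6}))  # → [1, 3, 6]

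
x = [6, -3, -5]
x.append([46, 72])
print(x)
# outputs [6, -3, -5, [46, 72]]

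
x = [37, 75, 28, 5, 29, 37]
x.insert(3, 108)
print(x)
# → [37, 75, 28, 108, 5, 29, 37]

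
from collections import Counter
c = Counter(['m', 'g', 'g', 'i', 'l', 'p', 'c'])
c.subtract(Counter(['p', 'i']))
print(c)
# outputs Counter({'g': 2, 'm': 1, 'l': 1, 'c': 1, 'i': 0, 'p': 0})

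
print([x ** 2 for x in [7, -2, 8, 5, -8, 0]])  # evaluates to [49, 4, 64, 25, 64, 0]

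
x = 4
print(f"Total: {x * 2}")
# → Total: 8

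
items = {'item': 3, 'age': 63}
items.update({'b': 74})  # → {'item': 3, 'age': 63, 'b': 74}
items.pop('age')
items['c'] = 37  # {'item': 3, 'b': 74, 'c': 37}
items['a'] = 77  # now {'item': 3, 'b': 74, 'c': 37, 'a': 77}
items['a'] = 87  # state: {'item': 3, 'b': 74, 'c': 37, 'a': 87}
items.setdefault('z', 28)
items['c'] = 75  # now {'item': 3, 'b': 74, 'c': 75, 'a': 87, 'z': 28}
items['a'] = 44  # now {'item': 3, 'b': 74, 'c': 75, 'a': 44, 'z': 28}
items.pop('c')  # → 75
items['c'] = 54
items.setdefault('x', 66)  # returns 66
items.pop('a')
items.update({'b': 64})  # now {'item': 3, 'b': 64, 'z': 28, 'c': 54, 'x': 66}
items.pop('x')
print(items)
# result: {'item': 3, 'b': 64, 'z': 28, 'c': 54}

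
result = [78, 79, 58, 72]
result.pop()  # 72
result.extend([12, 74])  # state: [78, 79, 58, 12, 74]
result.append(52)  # [78, 79, 58, 12, 74, 52]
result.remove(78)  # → [79, 58, 12, 74, 52]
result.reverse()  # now [52, 74, 12, 58, 79]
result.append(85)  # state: [52, 74, 12, 58, 79, 85]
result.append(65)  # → [52, 74, 12, 58, 79, 85, 65]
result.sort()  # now [12, 52, 58, 65, 74, 79, 85]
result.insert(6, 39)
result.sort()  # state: [12, 39, 52, 58, 65, 74, 79, 85]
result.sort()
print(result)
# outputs [12, 39, 52, 58, 65, 74, 79, 85]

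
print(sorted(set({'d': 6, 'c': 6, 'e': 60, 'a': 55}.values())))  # [6, 55, 60]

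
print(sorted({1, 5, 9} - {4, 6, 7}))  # [1, 5, 9]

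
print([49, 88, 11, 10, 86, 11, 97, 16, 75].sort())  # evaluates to None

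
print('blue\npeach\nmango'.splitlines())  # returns ['blue', 'peach', 'mango']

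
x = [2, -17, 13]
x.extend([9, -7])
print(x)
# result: [2, -17, 13, 9, -7]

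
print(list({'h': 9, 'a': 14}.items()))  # [('h', 9), ('a', 14)]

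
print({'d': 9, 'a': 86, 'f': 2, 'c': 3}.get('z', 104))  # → 104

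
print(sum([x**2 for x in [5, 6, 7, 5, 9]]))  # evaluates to 216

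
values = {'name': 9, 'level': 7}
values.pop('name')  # 9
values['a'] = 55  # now {'level': 7, 'a': 55}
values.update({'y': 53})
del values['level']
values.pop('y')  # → 53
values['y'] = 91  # {'a': 55, 'y': 91}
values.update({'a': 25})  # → {'a': 25, 'y': 91}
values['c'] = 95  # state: {'a': 25, 'y': 91, 'c': 95}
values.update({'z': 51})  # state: {'a': 25, 'y': 91, 'c': 95, 'z': 51}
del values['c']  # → {'a': 25, 'y': 91, 'z': 51}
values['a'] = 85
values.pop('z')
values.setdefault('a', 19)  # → 85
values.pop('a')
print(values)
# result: {'y': 91}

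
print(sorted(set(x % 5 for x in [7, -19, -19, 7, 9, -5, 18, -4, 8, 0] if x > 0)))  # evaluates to [2, 3, 4]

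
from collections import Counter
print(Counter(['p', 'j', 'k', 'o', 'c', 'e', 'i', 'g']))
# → Counter({'p': 1, 'j': 1, 'k': 1, 'o': 1, 'c': 1, 'e': 1, 'i': 1, 'g': 1})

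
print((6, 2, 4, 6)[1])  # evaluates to 2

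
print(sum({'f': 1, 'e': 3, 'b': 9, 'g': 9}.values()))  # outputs 22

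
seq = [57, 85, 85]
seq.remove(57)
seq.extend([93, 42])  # [85, 85, 93, 42]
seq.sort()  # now [42, 85, 85, 93]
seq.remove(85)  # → [42, 85, 93]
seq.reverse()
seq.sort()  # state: [42, 85, 93]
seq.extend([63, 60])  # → [42, 85, 93, 63, 60]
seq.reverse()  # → [60, 63, 93, 85, 42]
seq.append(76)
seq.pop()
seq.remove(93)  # [60, 63, 85, 42]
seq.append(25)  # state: [60, 63, 85, 42, 25]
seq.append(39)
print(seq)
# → [60, 63, 85, 42, 25, 39]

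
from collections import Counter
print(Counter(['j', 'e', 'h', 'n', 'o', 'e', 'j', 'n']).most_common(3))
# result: [('j', 2), ('e', 2), ('n', 2)]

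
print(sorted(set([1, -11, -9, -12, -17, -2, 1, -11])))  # [-17, -12, -11, -9, -2, 1]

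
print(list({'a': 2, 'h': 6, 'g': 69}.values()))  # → [2, 6, 69]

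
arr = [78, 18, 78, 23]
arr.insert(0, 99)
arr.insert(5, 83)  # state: [99, 78, 18, 78, 23, 83]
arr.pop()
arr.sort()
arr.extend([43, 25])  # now [18, 23, 78, 78, 99, 43, 25]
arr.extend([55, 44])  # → [18, 23, 78, 78, 99, 43, 25, 55, 44]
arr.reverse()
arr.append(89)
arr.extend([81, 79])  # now [44, 55, 25, 43, 99, 78, 78, 23, 18, 89, 81, 79]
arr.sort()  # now [18, 23, 25, 43, 44, 55, 78, 78, 79, 81, 89, 99]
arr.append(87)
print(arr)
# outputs [18, 23, 25, 43, 44, 55, 78, 78, 79, 81, 89, 99, 87]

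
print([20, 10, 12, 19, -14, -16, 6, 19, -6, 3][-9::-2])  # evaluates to [10]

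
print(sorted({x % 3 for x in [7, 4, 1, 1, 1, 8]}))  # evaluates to [1, 2]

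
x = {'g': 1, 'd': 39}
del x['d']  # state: {'g': 1}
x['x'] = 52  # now {'g': 1, 'x': 52}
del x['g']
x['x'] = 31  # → {'x': 31}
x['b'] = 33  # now {'x': 31, 'b': 33}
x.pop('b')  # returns 33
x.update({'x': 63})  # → {'x': 63}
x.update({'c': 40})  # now {'x': 63, 'c': 40}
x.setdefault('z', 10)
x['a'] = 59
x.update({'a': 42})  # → {'x': 63, 'c': 40, 'z': 10, 'a': 42}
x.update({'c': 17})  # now {'x': 63, 'c': 17, 'z': 10, 'a': 42}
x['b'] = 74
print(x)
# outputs {'x': 63, 'c': 17, 'z': 10, 'a': 42, 'b': 74}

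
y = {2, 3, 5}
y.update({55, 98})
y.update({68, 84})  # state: {2, 3, 5, 55, 68, 84, 98}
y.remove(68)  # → {2, 3, 5, 55, 84, 98}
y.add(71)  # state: {2, 3, 5, 55, 71, 84, 98}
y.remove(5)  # {2, 3, 55, 71, 84, 98}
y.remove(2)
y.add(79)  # {3, 55, 71, 79, 84, 98}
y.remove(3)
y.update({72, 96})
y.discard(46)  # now {55, 71, 72, 79, 84, 96, 98}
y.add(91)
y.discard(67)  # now {55, 71, 72, 79, 84, 91, 96, 98}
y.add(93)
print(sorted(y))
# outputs [55, 71, 72, 79, 84, 91, 93, 96, 98]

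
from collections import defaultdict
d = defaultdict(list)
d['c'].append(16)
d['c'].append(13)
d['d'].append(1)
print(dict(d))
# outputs {'c': [16, 13], 'd': [1]}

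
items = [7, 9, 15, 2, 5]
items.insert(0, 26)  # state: [26, 7, 9, 15, 2, 5]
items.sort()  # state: [2, 5, 7, 9, 15, 26]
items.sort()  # [2, 5, 7, 9, 15, 26]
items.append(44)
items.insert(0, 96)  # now [96, 2, 5, 7, 9, 15, 26, 44]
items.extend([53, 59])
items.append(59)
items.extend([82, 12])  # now [96, 2, 5, 7, 9, 15, 26, 44, 53, 59, 59, 82, 12]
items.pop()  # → 12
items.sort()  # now [2, 5, 7, 9, 15, 26, 44, 53, 59, 59, 82, 96]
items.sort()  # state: [2, 5, 7, 9, 15, 26, 44, 53, 59, 59, 82, 96]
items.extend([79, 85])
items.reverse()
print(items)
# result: [85, 79, 96, 82, 59, 59, 53, 44, 26, 15, 9, 7, 5, 2]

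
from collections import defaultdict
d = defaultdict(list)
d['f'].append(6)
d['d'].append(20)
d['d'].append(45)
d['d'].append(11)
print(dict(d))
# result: {'f': [6], 'd': [20, 45, 11]}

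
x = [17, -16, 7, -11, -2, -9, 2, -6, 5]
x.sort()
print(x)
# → [-16, -11, -9, -6, -2, 2, 5, 7, 17]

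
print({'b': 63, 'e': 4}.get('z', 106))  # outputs 106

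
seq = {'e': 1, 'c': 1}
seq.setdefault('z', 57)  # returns 57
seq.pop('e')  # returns 1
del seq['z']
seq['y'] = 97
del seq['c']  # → {'y': 97}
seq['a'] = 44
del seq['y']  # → {'a': 44}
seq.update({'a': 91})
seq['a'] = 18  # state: {'a': 18}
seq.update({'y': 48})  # {'a': 18, 'y': 48}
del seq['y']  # {'a': 18}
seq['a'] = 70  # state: {'a': 70}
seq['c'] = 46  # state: {'a': 70, 'c': 46}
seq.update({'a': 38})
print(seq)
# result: {'a': 38, 'c': 46}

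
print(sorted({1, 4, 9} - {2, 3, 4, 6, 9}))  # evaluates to [1]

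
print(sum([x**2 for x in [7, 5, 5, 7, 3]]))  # 157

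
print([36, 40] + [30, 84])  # [36, 40, 30, 84]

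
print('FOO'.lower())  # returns foo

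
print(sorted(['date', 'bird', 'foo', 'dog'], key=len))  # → ['foo', 'dog', 'date', 'bird']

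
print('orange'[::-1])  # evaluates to egnaro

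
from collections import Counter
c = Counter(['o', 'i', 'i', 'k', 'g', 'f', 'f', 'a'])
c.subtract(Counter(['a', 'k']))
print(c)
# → Counter({'i': 2, 'f': 2, 'o': 1, 'g': 1, 'k': 0, 'a': 0})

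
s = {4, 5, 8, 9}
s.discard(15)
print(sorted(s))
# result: [4, 5, 8, 9]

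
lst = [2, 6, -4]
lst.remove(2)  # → [6, -4]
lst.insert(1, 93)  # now [6, 93, -4]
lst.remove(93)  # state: [6, -4]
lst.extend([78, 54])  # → [6, -4, 78, 54]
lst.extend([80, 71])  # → [6, -4, 78, 54, 80, 71]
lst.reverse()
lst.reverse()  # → [6, -4, 78, 54, 80, 71]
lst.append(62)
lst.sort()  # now [-4, 6, 54, 62, 71, 78, 80]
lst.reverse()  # [80, 78, 71, 62, 54, 6, -4]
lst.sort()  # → [-4, 6, 54, 62, 71, 78, 80]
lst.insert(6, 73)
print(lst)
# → [-4, 6, 54, 62, 71, 78, 73, 80]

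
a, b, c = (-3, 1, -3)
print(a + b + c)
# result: -5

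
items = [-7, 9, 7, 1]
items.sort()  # [-7, 1, 7, 9]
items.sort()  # [-7, 1, 7, 9]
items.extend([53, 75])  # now [-7, 1, 7, 9, 53, 75]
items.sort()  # [-7, 1, 7, 9, 53, 75]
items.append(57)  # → [-7, 1, 7, 9, 53, 75, 57]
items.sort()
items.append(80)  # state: [-7, 1, 7, 9, 53, 57, 75, 80]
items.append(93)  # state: [-7, 1, 7, 9, 53, 57, 75, 80, 93]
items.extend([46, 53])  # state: [-7, 1, 7, 9, 53, 57, 75, 80, 93, 46, 53]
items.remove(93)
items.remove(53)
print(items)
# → [-7, 1, 7, 9, 57, 75, 80, 46, 53]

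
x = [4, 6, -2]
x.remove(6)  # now [4, -2]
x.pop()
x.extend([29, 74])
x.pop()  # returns 74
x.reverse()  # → [29, 4]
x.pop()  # 4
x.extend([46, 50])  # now [29, 46, 50]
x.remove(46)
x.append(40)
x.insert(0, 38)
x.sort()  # [29, 38, 40, 50]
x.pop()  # 50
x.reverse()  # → [40, 38, 29]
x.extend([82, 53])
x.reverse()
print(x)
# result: [53, 82, 29, 38, 40]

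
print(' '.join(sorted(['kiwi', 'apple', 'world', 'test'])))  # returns apple kiwi test world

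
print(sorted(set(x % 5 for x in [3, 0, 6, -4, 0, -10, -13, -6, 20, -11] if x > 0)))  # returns [0, 1, 3]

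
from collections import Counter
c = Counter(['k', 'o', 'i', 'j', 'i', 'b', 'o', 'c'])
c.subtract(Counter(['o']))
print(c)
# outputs Counter({'i': 2, 'k': 1, 'o': 1, 'j': 1, 'b': 1, 'c': 1})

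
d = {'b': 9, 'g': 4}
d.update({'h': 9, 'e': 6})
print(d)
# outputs {'b': 9, 'g': 4, 'h': 9, 'e': 6}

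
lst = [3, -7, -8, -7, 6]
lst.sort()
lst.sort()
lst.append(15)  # [-8, -7, -7, 3, 6, 15]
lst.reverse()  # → [15, 6, 3, -7, -7, -8]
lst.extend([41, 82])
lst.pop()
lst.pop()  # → 41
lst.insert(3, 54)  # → [15, 6, 3, 54, -7, -7, -8]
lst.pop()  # -8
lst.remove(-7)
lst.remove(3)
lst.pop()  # -7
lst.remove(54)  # [15, 6]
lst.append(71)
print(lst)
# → [15, 6, 71]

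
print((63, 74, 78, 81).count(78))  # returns 1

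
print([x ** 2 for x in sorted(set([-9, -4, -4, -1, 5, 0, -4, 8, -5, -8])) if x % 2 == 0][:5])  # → [64, 16, 0, 64]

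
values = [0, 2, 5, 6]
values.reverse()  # [6, 5, 2, 0]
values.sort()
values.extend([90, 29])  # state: [0, 2, 5, 6, 90, 29]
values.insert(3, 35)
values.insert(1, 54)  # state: [0, 54, 2, 5, 35, 6, 90, 29]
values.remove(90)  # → [0, 54, 2, 5, 35, 6, 29]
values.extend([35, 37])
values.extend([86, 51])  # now [0, 54, 2, 5, 35, 6, 29, 35, 37, 86, 51]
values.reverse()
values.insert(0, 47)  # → [47, 51, 86, 37, 35, 29, 6, 35, 5, 2, 54, 0]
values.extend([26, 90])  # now [47, 51, 86, 37, 35, 29, 6, 35, 5, 2, 54, 0, 26, 90]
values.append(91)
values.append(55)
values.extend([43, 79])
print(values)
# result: [47, 51, 86, 37, 35, 29, 6, 35, 5, 2, 54, 0, 26, 90, 91, 55, 43, 79]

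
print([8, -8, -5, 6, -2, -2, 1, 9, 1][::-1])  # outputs [1, 9, 1, -2, -2, 6, -5, -8, 8]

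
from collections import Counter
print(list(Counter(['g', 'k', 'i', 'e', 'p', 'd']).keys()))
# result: ['g', 'k', 'i', 'e', 'p', 'd']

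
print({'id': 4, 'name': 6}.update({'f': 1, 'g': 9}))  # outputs None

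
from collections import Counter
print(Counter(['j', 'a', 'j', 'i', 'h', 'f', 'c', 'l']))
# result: Counter({'j': 2, 'a': 1, 'i': 1, 'h': 1, 'f': 1, 'c': 1, 'l': 1})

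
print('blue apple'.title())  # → Blue Apple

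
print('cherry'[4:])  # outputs ry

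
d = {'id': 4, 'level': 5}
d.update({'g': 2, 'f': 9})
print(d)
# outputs {'id': 4, 'level': 5, 'g': 2, 'f': 9}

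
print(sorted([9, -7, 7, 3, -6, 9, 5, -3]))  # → [-7, -6, -3, 3, 5, 7, 9, 9]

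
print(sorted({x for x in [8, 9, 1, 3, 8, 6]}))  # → [1, 3, 6, 8, 9]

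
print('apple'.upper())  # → APPLE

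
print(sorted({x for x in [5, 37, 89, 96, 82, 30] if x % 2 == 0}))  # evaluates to [30, 82, 96]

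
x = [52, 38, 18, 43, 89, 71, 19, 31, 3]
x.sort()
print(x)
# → [3, 18, 19, 31, 38, 43, 52, 71, 89]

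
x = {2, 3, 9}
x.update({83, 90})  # {2, 3, 9, 83, 90}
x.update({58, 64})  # {2, 3, 9, 58, 64, 83, 90}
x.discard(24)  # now {2, 3, 9, 58, 64, 83, 90}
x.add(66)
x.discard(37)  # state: {2, 3, 9, 58, 64, 66, 83, 90}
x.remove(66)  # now {2, 3, 9, 58, 64, 83, 90}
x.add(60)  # {2, 3, 9, 58, 60, 64, 83, 90}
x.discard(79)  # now {2, 3, 9, 58, 60, 64, 83, 90}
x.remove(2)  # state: {3, 9, 58, 60, 64, 83, 90}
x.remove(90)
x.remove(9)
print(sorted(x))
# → [3, 58, 60, 64, 83]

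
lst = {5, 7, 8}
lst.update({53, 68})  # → {5, 7, 8, 53, 68}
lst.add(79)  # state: {5, 7, 8, 53, 68, 79}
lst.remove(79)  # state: {5, 7, 8, 53, 68}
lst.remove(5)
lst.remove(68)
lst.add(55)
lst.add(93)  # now {7, 8, 53, 55, 93}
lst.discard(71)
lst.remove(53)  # {7, 8, 55, 93}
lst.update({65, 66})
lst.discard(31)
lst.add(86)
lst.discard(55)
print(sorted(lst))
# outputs [7, 8, 65, 66, 86, 93]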